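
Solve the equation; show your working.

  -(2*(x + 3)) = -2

Step 1. [-(2*(x + 3)) = -2] flip signs both sides, so neg: 2*(x + 3) = 2.
Step 2. [2*(x + 3) = 2] 2 out front; divide by 2. So div: x + 3 = 1.
Step 3. [x + 3 = 1] subtract 3: x sits inside (… + 3) ⇒ sub: x = -2.

Answer: x ∈ {-2}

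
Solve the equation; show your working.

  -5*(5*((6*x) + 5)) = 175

Step 1. [-5*(5*((6*x) + 5)) = 175] LHS = -5·(…); ÷-5 both sides, so div: 5*((6*x) + 5) = -35.
Step 2. [5*((6*x) + 5) = -35] divide by the outer 5 ⇒ div: (6*x) + 5 = -7.
Step 3. [(6*x) + 5 = -7] peel the +5: subtract 5 from each side ⇒ sub: 6*x = -12.
Step 4. [6*x = -12] 6·(inner) — divide through by 6 ⇒ div: x = -2.

Answer: x ∈ {-2}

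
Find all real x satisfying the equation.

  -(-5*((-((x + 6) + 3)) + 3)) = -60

Step 1. [-(-5*((-((x + 6) + 3)) + 3)) = -60] LHS negated; negate both sides ⇒ neg: -5*((-((x + 6) + 3)) + 3) = 60.
Step 2. [-5*((-((x + 6) + 3)) + 3) = 60] leading coefficient -5: divide by -5, so div: (-((x + 6) + 3)) + 3 = -12.
Step 3. [(-((x + 6) + 3)) + 3 = -12] 3 comes off first (subtract 3). So sub: -((x + 6) + 3) = -15.
Step 4. [-((x + 6) + 3) = -15] leading − — multiply by −1 ⇒ neg: (x + 6) + 3 = 15.
Step 5. [(x + 6) + 3 = 15] peel the +3: subtract 3 from each side. So sub: x + 6 = 12.
Step 6. [x + 6 = 12] subtract 6: x sits inside (… + 6). So sub: x = 6.

Answer: x ∈ {6}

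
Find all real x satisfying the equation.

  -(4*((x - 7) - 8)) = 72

Step 1. [-(4*((x - 7) - 8)) = 72] leading − — multiply by −1, so neg: 4*((x - 7) - 8) = -72.
Step 2. [4*((x - 7) - 8) = -72] 4 out front; divide by 4 ⇒ div: (x - 7) - 8 = -18.
Step 3. [(x - 7) - 8 = -18] the outer -8 inverts by adding 8, so sub: x - 7 = -10.
Step 4. [x - 7 = -10] peel the -7: add 7 from each side. So sub: x = -3.

Answer: x ∈ {-3}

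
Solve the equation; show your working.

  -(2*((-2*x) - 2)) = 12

Step 1. [-(2*((-2*x) - 2)) = 12] LHS negated; negate both sides, so neg: 2*((-2*x) - 2) = -12.
Step 2. [2*((-2*x) - 2) = -12] 2·(inner) — divide through by 2. So div: (-2*x) - 2 = -6.
Step 3. [(-2*x) - 2 = -6] common factor -2 (LHS and -6) — divide through, so factor: x + 1 = 3.
Step 4. [x + 1 = 3] peel the +1: subtract 1 from each side, so sub: x = 2.

Answer: x ∈ {2}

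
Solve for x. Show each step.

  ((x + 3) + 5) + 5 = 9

Step 1. [((x + 3) + 5) + 5 = 9] peel the +5: subtract 5 from each side, so sub: (x + 3) + 5 = 4.
Step 2. [(x + 3) + 5 = 4] 5 comes off first (subtract 5). So sub: x + 3 = -1.
Step 3. [x + 3 = -1] the outer +3 inverts by subtracting 3. So sub: x = -4.

Answer: x ∈ {-4}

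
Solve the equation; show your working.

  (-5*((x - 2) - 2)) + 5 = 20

Step 1. [(-5*((x - 2) - 2)) + 5 = 20] the outer +5 inverts by subtracting 5, so sub: -5*((x - 2) - 2) = 15.
Step 2. [-5*((x - 2) - 2) = 15] -5 out front; divide by -5. So div: (x - 2) - 2 = -3.
Step 3. [(x - 2) - 2 = -3] the outer -2 inverts by adding 2. So sub: x - 2 = -1.
Step 4. [x - 2 = -1] the outer -2 inverts by adding 2, so sub: x = 1.

Answer: x ∈ {1}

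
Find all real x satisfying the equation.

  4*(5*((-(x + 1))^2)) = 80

Step 1. [4*(5*((-(x + 1))^2)) = 80] LHS = 4·(…); ÷4 both sides, so div: 5*((-(x + 1))^2) = 20.
Step 2. [5*((-(x + 1))^2) = 20] leading coefficient 5: divide by 5. So div: (-(x + 1))^2 = 4.
Step 3. [(-(x + 1))^2 = 4] LHS squared, RHS 4 ≥ 0: apply √ (±), so sqrt: -(x + 1) = 2 or -2.
Step 4. [-(x + 1) = 2 or -2] flip signs both sides ⇒ neg: x + 1 = -2 or 2.
Step 5. [x + 1 = -2 or 2] +1 is outermost — subtract 1 both sides ⇒ sub: x = -3 or 1.

Answer: x ∈ {-3, 1}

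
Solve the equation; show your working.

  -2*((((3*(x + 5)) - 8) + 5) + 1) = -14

Step 1. [-2*((((3*(x + 5)) - 8) + 5) + 1) = -14] leading coefficient -2: divide by -2 ⇒ div: (((3*(x + 5)) - 8) + 5) + 1 = 7.
Step 2. [(((3*(x + 5)) - 8) + 5) + 1 = 7] the outer +1 inverts by subtracting 1, so sub: ((3*(x + 5)) - 8) + 5 = 6.
Step 3. [((3*(x + 5)) - 8) + 5 = 6] peel the +5: subtract 5 from each side, so sub: (3*(x + 5)) - 8 = 1.
Step 4. [(3*(x + 5)) - 8 = 1] peel the -8: add 8 from each side ⇒ sub: 3*(x + 5) = 9.
Step 5. [3*(x + 5) = 9] 3·(inner) — divide through by 3. So div: x + 5 = 3.
Step 6. [x + 5 = 3] subtract 5: x sits inside (… + 5). So sub: x = -2.

Answer: x ∈ {-2}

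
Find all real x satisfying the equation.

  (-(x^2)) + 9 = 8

Step 1. [(-(x^2)) + 9 = 8] peel the +9: subtract 9 from each side. So sub: -(x^2) = -1.
Step 2. [-(x^2) = -1] leading − — multiply by −1. So neg: x^2 = 1.
Step 3. [x^2 = 1] √ both sides: 1 ≥ 0 gives two branches, so sqrt: x = 1 or -1.

Answer: x ∈ {-1, 1}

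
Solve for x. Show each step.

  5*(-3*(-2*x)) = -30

Step 1. [5*(-3*(-2*x)) = -30] leading coefficient 5: divide by 5, so div: -3*(-2*x) = -6.
Step 2. [-3*(-2*x) = -6] divide by the outer -3 ⇒ div: -2*x = 2.
Step 3. [-2*x = 2] -2·(inner) — divide through by -2. So div: x = -1.

Answer: x ∈ {-1}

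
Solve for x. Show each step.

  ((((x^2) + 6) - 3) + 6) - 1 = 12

Step 1. [((((x^2) + 6) - 3) + 6) - 1 = 12] peel the -1: add 1 from each side, so sub: (((x^2) + 6) - 3) + 6 = 13.
Step 2. [(((x^2) + 6) - 3) + 6 = 13] +6 is outermost — subtract 6 both sides ⇒ sub: ((x^2) + 6) - 3 = 7.
Step 3. [((x^2) + 6) - 3 = 7] 3 comes off first (add 3), so sub: (x^2) + 6 = 10.
Step 4. [(x^2) + 6 = 10] peel the +6: subtract 6 from each side, so sub: x^2 = 4.
Step 5. [x^2 = 4] √ both sides: 4 ≥ 0 gives two branches, so sqrt: x = 2 or -2.

Answer: x ∈ {-2, 2}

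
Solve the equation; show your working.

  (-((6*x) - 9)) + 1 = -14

Step 1. [(-((6*x) - 9)) + 1 = -14] subtract 1: x sits inside (… + 1), so sub: -((6*x) - 9) = -15.
Step 2. [-((6*x) - 9) = -15] LHS negated; negate both sides, so neg: (6*x) - 9 = 15.
Step 3. [(6*x) - 9 = 15] 9 comes off first (add 9), so sub: 6*x = 24.
Step 4. [6*x = 24] 6 out front; divide by 6, so div: x = 4.

Answer: x ∈ {4}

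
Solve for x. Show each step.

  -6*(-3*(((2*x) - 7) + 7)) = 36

Step 1. [-6*(-3*(((2*x) - 7) + 7)) = 36] divide by the outer -6. So div: -3*(((2*x) - 7) + 7) = -6.
Step 2. [-3*(((2*x) - 7) + 7) = -6] -3 out front; divide by -3 ⇒ div: ((2*x) - 7) + 7 = 2.
Step 3. [((2*x) - 7) + 7 = 2] +7 is outermost — subtract 7 both sides. So sub: (2*x) - 7 = -5.
Step 4. [(2*x) - 7 = -5] the outer -7 inverts by adding 7, so sub: 2*x = 2.
Step 5. [2*x = 2] 2·(inner) — divide through by 2 ⇒ div: x = 1.

Answer: x ∈ {1}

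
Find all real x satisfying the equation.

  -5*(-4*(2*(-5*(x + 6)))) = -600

Step 1. [-5*(-4*(2*(-5*(x + 6)))) = -600] divide by the outer -5 ⇒ div: -4*(2*(-5*(x + 6))) = 120.
Step 2. [-4*(2*(-5*(x + 6))) = 120] divide by the outer -4, so div: 2*(-5*(x + 6)) = -30.
Step 3. [2*(-5*(x + 6)) = -30] 2 out front; divide by 2. So div: -5*(x + 6) = -15.
Step 4. [-5*(x + 6) = -15] LHS = -5·(…); ÷-5 both sides ⇒ div: x + 6 = 3.
Step 5. [x + 6 = 3] 6 comes off first (subtract 6), so sub: x = -3.

Answer: x ∈ {-3}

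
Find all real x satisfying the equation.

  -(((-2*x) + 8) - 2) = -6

Step 1. [-(((-2*x) + 8) - 2) = -6] LHS negated; negate both sides, so neg: ((-2*x) + 8) - 2 = 6.
Step 2. [((-2*x) + 8) - 2 = 6] 2 comes off first (add 2). So sub: (-2*x) + 8 = 8.
Step 3. [(-2*x) + 8 = 8] -2 | LHS and -2 | 8: pull -2 out ⇒ factor: x - 4 = -4.
Step 4. [x - 4 = -4] -4 is outermost — add 4 both sides, so sub: x = 0.

Answer: x ∈ {0}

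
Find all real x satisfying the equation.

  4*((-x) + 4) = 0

Step 1. [4*((-x) + 4) = 0] 4 out front; divide by 4 ⇒ div: (-x) + 4 = 0.
Step 2. [(-x) + 4 = 0] the outer +4 inverts by subtracting 4, so sub: -x = -4.
Step 3. [-x = -4] flip signs both sides ⇒ neg: x = 4.

Answer: x ∈ {4}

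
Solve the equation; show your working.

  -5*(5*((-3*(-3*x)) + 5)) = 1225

Step 1. [-5*(5*((-3*(-3*x)) + 5)) = 1225] divide by the outer -5 ⇒ div: 5*((-3*(-3*x)) + 5) = -245.
Step 2. [5*((-3*(-3*x)) + 5) = -245] 5 out front; divide by 5, so div: (-3*(-3*x)) + 5 = -49.
Step 3. [(-3*(-3*x)) + 5 = -49] 5 comes off first (subtract 5), so sub: -3*(-3*x) = -54.
Step 4. [-3*(-3*x) = -54] -3·(inner) — divide through by -3. So div: -3*x = 18.
Step 5. [-3*x = 18] -3·(inner) — divide through by -3 ⇒ div: x = -6.

Answer: x ∈ {-6}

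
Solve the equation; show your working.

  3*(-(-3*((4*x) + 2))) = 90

Step 1. [3*(-(-3*((4*x) + 2))) = 90] LHS = 3·(…); ÷3 both sides, so div: -(-3*((4*x) + 2)) = 30.
Step 2. [-(-3*((4*x) + 2)) = 30] flip signs both sides. So neg: -3*((4*x) + 2) = -30.
Step 3. [-3*((4*x) + 2) = -30] divide by the outer -3. So div: (4*x) + 2 = 10.
Step 4. [(4*x) + 2 = 10] the outer +2 inverts by subtracting 2. So sub: 4*x = 8.
Step 5. [4*x = 8] leading coefficient 4: divide by 4 ⇒ div: x = 2.

Answer: x ∈ {2}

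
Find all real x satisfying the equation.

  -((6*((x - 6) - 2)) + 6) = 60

Step 1. [-((6*((x - 6) - 2)) + 6) = 60] LHS negated; negate both sides, so neg: (6*((x - 6) - 2)) + 6 = -60.
Step 2. [(6*((x - 6) - 2)) + 6 = -60] peel the +6: subtract 6 from each side, so sub: 6*((x - 6) - 2) = -66.
Step 3. [6*((x - 6) - 2) = -66] 6·(inner) — divide through by 6 ⇒ div: (x - 6) - 2 = -11.
Step 4. [(x - 6) - 2 = -11] add 2: x sits inside (… - 2), so sub: x - 6 = -9.
Step 5. [x - 6 = -9] the outer -6 inverts by adding 6, so sub: x = -3.

Answer: x ∈ {-3}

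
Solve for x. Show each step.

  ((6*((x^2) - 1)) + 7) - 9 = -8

Step 1. [((6*((x^2) - 1)) + 7) - 9 = -8] peel the -9: add 9 from each side, so sub: (6*((x^2) - 1)) + 7 = 1.
Step 2. [(6*((x^2) - 1)) + 7 = 1] 7 comes off first (subtract 7). So sub: 6*((x^2) - 1) = -6.
Step 3. [6*((x^2) - 1) = -6] divide by the outer 6 ⇒ div: (x^2) - 1 = -1.
Step 4. [(x^2) - 1 = -1] 1 comes off first (add 1) ⇒ sub: x^2 = 0.
Step 5. [x^2 = 0] LHS squared, RHS 0 ≥ 0: apply √ (±). So sqrt: x = 0.

Answer: x ∈ {0}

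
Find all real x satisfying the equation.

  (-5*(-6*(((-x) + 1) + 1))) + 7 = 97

Step 1. [(-5*(-6*(((-x) + 1) + 1))) + 7 = 97] subtract 7: x sits inside (… + 7). So sub: -5*(-6*(((-x) + 1) + 1)) = 90.
Step 2. [-5*(-6*(((-x) + 1) + 1)) = 90] -5 out front; divide by -5 ⇒ div: -6*(((-x) + 1) + 1) = -18.
Step 3. [-6*(((-x) + 1) + 1) = -18] -6·(inner) — divide through by -6. So div: ((-x) + 1) + 1 = 3.
Step 4. [((-x) + 1) + 1 = 3] peel the +1: subtract 1 from each side, so sub: (-x) + 1 = 2.
Step 5. [(-x) + 1 = 2] the outer +1 inverts by subtracting 1. So sub: -x = 1.
Step 6. [-x = 1] flip signs both sides. So neg: x = -1.

Answer: x ∈ {-1}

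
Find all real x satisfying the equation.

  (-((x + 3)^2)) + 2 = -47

Step 1. [(-((x + 3)^2)) + 2 = -47] subtract 2: x sits inside (… + 2) ⇒ sub: -((x + 3)^2) = -49.
Step 2. [-((x + 3)^2) = -49] LHS negated; negate both sides. So neg: (x + 3)^2 = 49.
Step 3. [(x + 3)^2 = 49] 49 ≥ 0, LHS is (·)² — take ±√. So sqrt: x + 3 = 7 or -7.
Step 4. [x + 3 = 7 or -7] +3 is outermost — subtract 3 both sides, so sub: x = 4 or -10.

Answer: x ∈ {-10, 4}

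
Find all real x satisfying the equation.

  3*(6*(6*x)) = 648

Step 1. [3*(6*(6*x)) = 648] divide by the outer 3, so div: 6*(6*x) = 216.
Step 2. [6*(6*x) = 216] leading coefficient 6: divide by 6 ⇒ div: 6*x = 36.
Step 3. [6*x = 36] leading coefficient 6: divide by 6. So div: x = 6.

Answer: x ∈ {6}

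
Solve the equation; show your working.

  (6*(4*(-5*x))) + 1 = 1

Step 1. [(6*(4*(-5*x))) + 1 = 1] peel the +1: subtract 1 from each side ⇒ sub: 6*(4*(-5*x)) = 0.
Step 2. [6*(4*(-5*x)) = 0] leading coefficient 6: divide by 6, so div: 4*(-5*x) = 0.
Step 3. [4*(-5*x) = 0] divide by the outer 4, so div: -5*x = 0.
Step 4. [-5*x = 0] leading coefficient -5: divide by -5. So div: x = 0.

Answer: x ∈ {0}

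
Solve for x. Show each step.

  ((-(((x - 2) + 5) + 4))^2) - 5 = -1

Step 1. [((-(((x - 2) + 5) + 4))^2) - 5 = -1] 5 comes off first (add 5). So sub: (-(((x - 2) + 5) + 4))^2 = 4.
Step 2. [(-(((x - 2) + 5) + 4))^2 = 4] √ both sides: 4 ≥ 0 gives two branches. So sqrt: -(((x - 2) + 5) + 4) = 2 or -2.
Step 3. [-(((x - 2) + 5) + 4) = 2 or -2] flip signs both sides ⇒ neg: ((x - 2) + 5) + 4 = -2 or 2.
Step 4. [((x - 2) + 5) + 4 = -2 or 2] subtract 4: x sits inside (… + 4). So sub: (x - 2) + 5 = -6 or -2.
Step 5. [(x - 2) + 5 = -6 or -2] subtract 5: x sits inside (… + 5). So sub: x - 2 = -11 or -7.
Step 6. [x - 2 = -11 or -7] peel the -2: add 2 from each side. So sub: x = -9 or -5.

Answer: x ∈ {-9, -5}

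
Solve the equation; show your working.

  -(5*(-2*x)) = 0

Step 1. [-(5*(-2*x)) = 0] LHS negated; negate both sides ⇒ neg: 5*(-2*x) = 0.
Step 2. [5*(-2*x) = 0] divide by the outer 5 ⇒ div: -2*x = 0.
Step 3. [-2*x = 0] -2 out front; divide by -2 ⇒ div: x = 0.

Answer: x ∈ {0}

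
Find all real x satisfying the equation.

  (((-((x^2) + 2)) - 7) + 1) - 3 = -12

Step 1. [(((-((x^2) + 2)) - 7) + 1) - 3 = -12] peel the -3: add 3 from each side. So sub: ((-((x^2) + 2)) - 7) + 1 = -9.
Step 2. [((-((x^2) + 2)) - 7) + 1 = -9] subtract 1: x sits inside (… + 1), so sub: (-((x^2) + 2)) - 7 = -10.
Step 3. [(-((x^2) + 2)) - 7 = -10] the outer -7 inverts by adding 7 ⇒ sub: -((x^2) + 2) = -3.
Step 4. [-((x^2) + 2) = -3] leading − — multiply by −1 ⇒ neg: (x^2) + 2 = 3.
Step 5. [(x^2) + 2 = 3] peel the +2: subtract 2 from each side, so sub: x^2 = 1.
Step 6. [x^2 = 1] √ both sides: 1 ≥ 0 gives two branches, so sqrt: x = 1 or -1.

Answer: x ∈ {-1, 1}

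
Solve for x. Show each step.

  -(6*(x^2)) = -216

Step 1. [-(6*(x^2)) = -216] flip signs both sides ⇒ neg: 6*(x^2) = 216.
Step 2. [6*(x^2) = 216] leading coefficient 6: divide by 6 ⇒ div: x^2 = 36.
Step 3. [x^2 = 36] 36 ≥ 0, LHS is (·)² — take ±√ ⇒ sqrt: x = 6 or -6.

Answer: x ∈ {-6, 6}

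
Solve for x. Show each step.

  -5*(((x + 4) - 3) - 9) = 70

Step 1. [-5*(((x + 4) - 3) - 9) = 70] LHS = -5·(…); ÷-5 both sides. So div: ((x + 4) - 3) - 9 = -14.
Step 2. [((x + 4) - 3) - 9 = -14] peel the -9: add 9 from each side ⇒ sub: (x + 4) - 3 = -5.
Step 3. [(x + 4) - 3 = -5] add 3: x sits inside (… - 3). So sub: x + 4 = -2.
Step 4. [x + 4 = -2] the outer +4 inverts by subtracting 4. So sub: x = -6.

Answer: x ∈ {-6}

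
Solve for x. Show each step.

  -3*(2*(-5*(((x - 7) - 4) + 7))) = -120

Step 1. [-3*(2*(-5*(((x - 7) - 4) + 7))) = -120] -3 out front; divide by -3 ⇒ div: 2*(-5*(((x - 7) - 4) + 7)) = 40.
Step 2. [2*(-5*(((x - 7) - 4) + 7)) = 40] 2 out front; divide by 2 ⇒ div: -5*(((x - 7) - 4) + 7) = 20.
Step 3. [-5*(((x - 7) - 4) + 7) = 20] -5·(inner) — divide through by -5 ⇒ div: ((x - 7) - 4) + 7 = -4.
Step 4. [((x - 7) - 4) + 7 = -4] subtract 7: x sits inside (… + 7), so sub: (x - 7) - 4 = -11.
Step 5. [(x - 7) - 4 = -11] add 4: x sits inside (… - 4). So sub: x - 7 = -7.
Step 6. [x - 7 = -7] add 7: x sits inside (… - 7), so sub: x = 0.

Answer: x ∈ {0}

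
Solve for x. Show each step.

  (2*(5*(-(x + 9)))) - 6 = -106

Step 1. [(2*(5*(-(x + 9)))) - 6 = -106] 6 comes off first (add 6) ⇒ sub: 2*(5*(-(x + 9))) = -100.
Step 2. [2*(5*(-(x + 9))) = -100] 2 out front; divide by 2. So div: 5*(-(x + 9)) = -50.
Step 3. [5*(-(x + 9)) = -50] leading coefficient 5: divide by 5. So div: -(x + 9) = -10.
Step 4. [-(x + 9) = -10] flip signs both sides. So neg: x + 9 = 10.
Step 5. [x + 9 = 10] the outer +9 inverts by subtracting 9. So sub: x = 1.

Answer: x ∈ {1}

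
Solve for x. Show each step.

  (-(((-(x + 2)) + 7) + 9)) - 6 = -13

Step 1. [(-(((-(x + 2)) + 7) + 9)) - 6 = -13] peel the -6: add 6 from each side, so sub: -(((-(x + 2)) + 7) + 9) = -7.
Step 2. [-(((-(x + 2)) + 7) + 9) = -7] flip signs both sides. So neg: ((-(x + 2)) + 7) + 9 = 7.
Step 3. [((-(x + 2)) + 7) + 9 = 7] peel the +9: subtract 9 from each side, so sub: (-(x + 2)) + 7 = -2.
Step 4. [(-(x + 2)) + 7 = -2] +7 is outermost — subtract 7 both sides. So sub: -(x + 2) = -9.
Step 5. [-(x + 2) = -9] leading − — multiply by −1. So neg: x + 2 = 9.
Step 6. [x + 2 = 9] the outer +2 inverts by subtracting 2, so sub: x = 7.

Answer: x ∈ {7}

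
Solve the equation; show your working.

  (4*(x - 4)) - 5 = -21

Step 1. [(4*(x - 4)) - 5 = -21] the outer -5 inverts by adding 5. So sub: 4*(x - 4) = -16.
Step 2. [4*(x - 4) = -16] leading coefficient 4: divide by 4. So div: x - 4 = -4.
Step 3. [x - 4 = -4] -4 is outermost — add 4 both sides ⇒ sub: x = 0.

Answer: x ∈ {0}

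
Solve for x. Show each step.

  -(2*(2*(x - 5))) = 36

Step 1. [-(2*(2*(x - 5))) = 36] LHS negated; negate both sides. So neg: 2*(2*(x - 5)) = -36.
Step 2. [2*(2*(x - 5)) = -36] 2 out front; divide by 2. So div: 2*(x - 5) = -18.
Step 3. [2*(x - 5) = -18] 2·(inner) — divide through by 2 ⇒ div: x - 5 = -9.
Step 4. [x - 5 = -9] peel the -5: add 5 from each side, so sub: x = -4.

Answer: x ∈ {-4}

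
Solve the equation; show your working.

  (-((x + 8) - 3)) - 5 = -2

Step 1. [(-((x + 8) - 3)) - 5 = -2] 5 comes off first (add 5) ⇒ sub: -((x + 8) - 3) = 3.
Step 2. [-((x + 8) - 3) = 3] flip signs both sides, so neg: (x + 8) - 3 = -3.
Step 3. [(x + 8) - 3 = -3] -3 is outermost — add 3 both sides. So sub: x + 8 = 0.
Step 4. [x + 8 = 0] the outer +8 inverts by subtracting 8, so sub: x = -8.

Answer: x ∈ {-8}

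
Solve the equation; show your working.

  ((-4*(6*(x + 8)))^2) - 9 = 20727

Step 1. [((-4*(6*(x + 8)))^2) - 9 = 20727] -9 is outermost — add 9 both sides, so sub: (-4*(6*(x + 8)))^2 = 20736.
Step 2. [(-4*(6*(x + 8)))^2 = 20736] 20736 ≥ 0, LHS is (·)² — take ±√. So sqrt: -4*(6*(x + 8)) = 144 or -144.
Step 3. [-4*(6*(x + 8)) = 144 or -144] -4 out front; divide by -4 ⇒ div: 6*(x + 8) = -36 or 36.
Step 4. [6*(x + 8) = -36 or 36] LHS = 6·(…); ÷6 both sides ⇒ div: x + 8 = -6 or 6.
Step 5. [x + 8 = -6 or 6] the outer +8 inverts by subtracting 8 ⇒ sub: x = -14 or -2.

Answer: x ∈ {-14, -2}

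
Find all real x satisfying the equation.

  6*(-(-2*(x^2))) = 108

Step 1. [6*(-(-2*(x^2))) = 108] leading coefficient 6: divide by 6. So div: -(-2*(x^2)) = 18.
Step 2. [-(-2*(x^2)) = 18] LHS negated; negate both sides, so neg: -2*(x^2) = -18.
Step 3. [-2*(x^2) = -18] -2·(inner) — divide through by -2, so div: x^2 = 9.
Step 4. [x^2 = 9] LHS squared, RHS 9 ≥ 0: apply √ (±) ⇒ sqrt: x = 3 or -3.

Answer: x ∈ {-3, 3}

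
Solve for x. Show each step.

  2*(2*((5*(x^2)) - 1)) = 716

Step 1. [2*(2*((5*(x^2)) - 1)) = 716] 2 out front; divide by 2, so div: 2*((5*(x^2)) - 1) = 358.
Step 2. [2*((5*(x^2)) - 1) = 358] 2 out front; divide by 2 ⇒ div: (5*(x^2)) - 1 = 179.
Step 3. [(5*(x^2)) - 1 = 179] the outer -1 inverts by adding 1 ⇒ sub: 5*(x^2) = 180.
Step 4. [5*(x^2) = 180] LHS = 5·(…); ÷5 both sides, so div: x^2 = 36.
Step 5. [x^2 = 36] 36 ≥ 0, LHS is (·)² — take ±√. So sqrt: x = 6 or -6.

Answer: x ∈ {-6, 6}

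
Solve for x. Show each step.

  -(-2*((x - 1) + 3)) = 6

Step 1. [-(-2*((x - 1) + 3)) = 6] LHS negated; negate both sides, so neg: -2*((x - 1) + 3) = -6.
Step 2. [-2*((x - 1) + 3) = -6] divide by the outer -2, so div: (x - 1) + 3 = 3.
Step 3. [(x - 1) + 3 = 3] peel the +3: subtract 3 from each side. So sub: x - 1 = 0.
Step 4. [x - 1 = 0] the outer -1 inverts by adding 1. So sub: x = 1.

Answer: x ∈ {1}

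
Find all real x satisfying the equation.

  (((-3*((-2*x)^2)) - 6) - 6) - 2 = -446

Step 1. [(((-3*((-2*x)^2)) - 6) - 6) - 2 = -446] 2 comes off first (add 2). So sub: ((-3*((-2*x)^2)) - 6) - 6 = -444.
Step 2. [((-3*((-2*x)^2)) - 6) - 6 = -444] -6 is outermost — add 6 both sides ⇒ sub: (-3*((-2*x)^2)) - 6 = -438.
Step 3. [(-3*((-2*x)^2)) - 6 = -438] -3 divides every term; factor it out, so factor: ((-2*x)^2) + 2 = 146.
Step 4. [((-2*x)^2) + 2 = 146] peel the +2: subtract 2 from each side. So sub: (-2*x)^2 = 144.
Step 5. [(-2*x)^2 = 144] 144 ≥ 0, LHS is (·)² — take ±√ ⇒ sqrt: -2*x = 12 or -12.
Step 6. [-2*x = 12 or -12] -2·(inner) — divide through by -2. So div: x = -6 or 6.

Answer: x ∈ {-6, 6}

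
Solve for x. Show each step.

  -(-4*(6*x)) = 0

Step 1. [-(-4*(6*x)) = 0] LHS negated; negate both sides. So neg: -4*(6*x) = 0.
Step 2. [-4*(6*x) = 0] -4 out front; divide by -4 ⇒ div: 6*x = 0.
Step 3. [6*x = 0] divide by the outer 6 ⇒ div: x = 0.

Answer: x ∈ {0}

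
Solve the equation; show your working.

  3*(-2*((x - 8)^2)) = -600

Step 1. [3*(-2*((x - 8)^2)) = -600] LHS = 3·(…); ÷3 both sides ⇒ div: -2*((x - 8)^2) = -200.
Step 2. [-2*((x - 8)^2) = -200] LHS = -2·(…); ÷-2 both sides ⇒ div: (x - 8)^2 = 100.
Step 3. [(x - 8)^2 = 100] 100 ≥ 0, LHS is (·)² — take ±√. So sqrt: x - 8 = 10 or -10.
Step 4. [x - 8 = 10 or -10] 8 comes off first (add 8). So sub: x = 18 or -2.

Answer: x ∈ {-2, 18}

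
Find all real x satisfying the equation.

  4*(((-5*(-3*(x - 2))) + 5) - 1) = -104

Step 1. [4*(((-5*(-3*(x - 2))) + 5) - 1) = -104] 4·(inner) — divide through by 4, so div: ((-5*(-3*(x - 2))) + 5) - 1 = -26.
Step 2. [((-5*(-3*(x - 2))) + 5) - 1 = -26] peel the -1: add 1 from each side ⇒ sub: (-5*(-3*(x - 2))) + 5 = -25.
Step 3. [(-5*(-3*(x - 2))) + 5 = -25] -5 | LHS and -5 | -25: pull -5 out. So factor: (-3*(x - 2)) - 1 = 5.
Step 4. [(-3*(x - 2)) - 1 = 5] peel the -1: add 1 from each side ⇒ sub: -3*(x - 2) = 6.
Step 5. [-3*(x - 2) = 6] -3 out front; divide by -3, so div: x - 2 = -2.
Step 6. [x - 2 = -2] peel the -2: add 2 from each side, so sub: x = 0.

Answer: x ∈ {0}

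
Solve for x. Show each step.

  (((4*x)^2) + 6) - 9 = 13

Step 1. [(((4*x)^2) + 6) - 9 = 13] -9 is outermost — add 9 both sides ⇒ sub: ((4*x)^2) + 6 = 22.
Step 2. [((4*x)^2) + 6 = 22] subtract 6: x sits inside (… + 6), so sub: (4*x)^2 = 16.
Step 3. [(4*x)^2 = 16] 16 ≥ 0, LHS is (·)² — take ±√, so sqrt: 4*x = 4 or -4.
Step 4. [4*x = 4 or -4] 4·(inner) — divide through by 4 ⇒ div: x = 1 or -1.

Answer: x ∈ {-1, 1}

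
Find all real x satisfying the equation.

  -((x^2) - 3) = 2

Step 1. [-((x^2) - 3) = 2] leading − — multiply by −1 ⇒ neg: (x^2) - 3 = -2.
Step 2. [(x^2) - 3 = -2] -3 is outermost — add 3 both sides, so sub: x^2 = 1.
Step 3. [x^2 = 1] √ both sides: 1 ≥ 0 gives two branches, so sqrt: x = 1 or -1.

Answer: x ∈ {-1, 1}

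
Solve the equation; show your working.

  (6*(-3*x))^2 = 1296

Step 1. [(6*(-3*x))^2 = 1296] LHS squared, RHS 1296 ≥ 0: apply √ (±), so sqrt: 6*(-3*x) = 36 or -36.
Step 2. [6*(-3*x) = 36 or -36] 6 out front; divide by 6 ⇒ div: -3*x = 6 or -6.
Step 3. [-3*x = 6 or -6] -3·(inner) — divide through by -3 ⇒ div: x = -2 or 2.

Answer: x ∈ {-2, 2}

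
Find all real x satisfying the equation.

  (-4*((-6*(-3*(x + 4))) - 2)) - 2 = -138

Step 1. [(-4*((-6*(-3*(x + 4))) - 2)) - 2 = -138] the outer -2 inverts by adding 2. So sub: -4*((-6*(-3*(x + 4))) - 2) = -136.
Step 2. [-4*((-6*(-3*(x + 4))) - 2) = -136] leading coefficient -4: divide by -4 ⇒ div: (-6*(-3*(x + 4))) - 2 = 34.
Step 3. [(-6*(-3*(x + 4))) - 2 = 34] the outer -2 inverts by adding 2. So sub: -6*(-3*(x + 4)) = 36.
Step 4. [-6*(-3*(x + 4)) = 36] leading coefficient -6: divide by -6. So div: -3*(x + 4) = -6.
Step 5. [-3*(x + 4) = -6] LHS = -3·(…); ÷-3 both sides ⇒ div: x + 4 = 2.
Step 6. [x + 4 = 2] 4 comes off first (subtract 4). So sub: x = -2.

Answer: x ∈ {-2}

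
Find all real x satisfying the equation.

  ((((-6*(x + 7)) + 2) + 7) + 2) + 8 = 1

Step 1. [((((-6*(x + 7)) + 2) + 7) + 2) + 8 = 1] the outer +8 inverts by subtracting 8 ⇒ sub: (((-6*(x + 7)) + 2) + 7) + 2 = -7.
Step 2. [(((-6*(x + 7)) + 2) + 7) + 2 = -7] the outer +2 inverts by subtracting 2. So sub: ((-6*(x + 7)) + 2) + 7 = -9.
Step 3. [((-6*(x + 7)) + 2) + 7 = -9] 7 comes off first (subtract 7) ⇒ sub: (-6*(x + 7)) + 2 = -16.
Step 4. [(-6*(x + 7)) + 2 = -16] subtract 2: x sits inside (… + 2) ⇒ sub: -6*(x + 7) = -18.
Step 5. [-6*(x + 7) = -18] -6·(inner) — divide through by -6, so div: x + 7 = 3.
Step 6. [x + 7 = 3] +7 is outermost — subtract 7 both sides, so sub: x = -4.

Answer: x ∈ {-4}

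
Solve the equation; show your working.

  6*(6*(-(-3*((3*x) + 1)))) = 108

Step 1. [6*(6*(-(-3*((3*x) + 1)))) = 108] leading coefficient 6: divide by 6 ⇒ div: 6*(-(-3*((3*x) + 1))) = 18.
Step 2. [6*(-(-3*((3*x) + 1))) = 18] 6·(inner) — divide through by 6, so div: -(-3*((3*x) + 1)) = 3.
Step 3. [-(-3*((3*x) + 1)) = 3] LHS negated; negate both sides, so neg: -3*((3*x) + 1) = -3.
Step 4. [-3*((3*x) + 1) = -3] leading coefficient -3: divide by -3 ⇒ div: (3*x) + 1 = 1.
Step 5. [(3*x) + 1 = 1] +1 is outermost — subtract 1 both sides, so sub: 3*x = 0.
Step 6. [3*x = 0] 3 out front; divide by 3. So div: x = 0.

Answer: x ∈ {0}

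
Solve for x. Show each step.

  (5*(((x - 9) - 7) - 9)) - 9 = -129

Step 1. [(5*(((x - 9) - 7) - 9)) - 9 = -129] the outer -9 inverts by adding 9, so sub: 5*(((x - 9) - 7) - 9) = -120.
Step 2. [5*(((x - 9) - 7) - 9) = -120] LHS = 5·(…); ÷5 both sides ⇒ div: ((x - 9) - 7) - 9 = -24.
Step 3. [((x - 9) - 7) - 9 = -24] the outer -9 inverts by adding 9, so sub: (x - 9) - 7 = -15.
Step 4. [(x - 9) - 7 = -15] 7 comes off first (add 7), so sub: x - 9 = -8.
Step 5. [x - 9 = -8] the outer -9 inverts by adding 9. So sub: x = 1.

Answer: x ∈ {1}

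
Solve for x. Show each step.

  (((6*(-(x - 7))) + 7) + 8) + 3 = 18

Step 1. [(((6*(-(x - 7))) + 7) + 8) + 3 = 18] +3 is outermost — subtract 3 both sides. So sub: ((6*(-(x - 7))) + 7) + 8 = 15.
Step 2. [((6*(-(x - 7))) + 7) + 8 = 15] 8 comes off first (subtract 8) ⇒ sub: (6*(-(x - 7))) + 7 = 7.
Step 3. [(6*(-(x - 7))) + 7 = 7] peel the +7: subtract 7 from each side. So sub: 6*(-(x - 7)) = 0.
Step 4. [6*(-(x - 7)) = 0] LHS = 6·(…); ÷6 both sides ⇒ div: -(x - 7) = 0.
Step 5. [-(x - 7) = 0] LHS negated; negate both sides ⇒ neg: x - 7 = 0.
Step 6. [x - 7 = 0] -7 is outermost — add 7 both sides. So sub: x = 7.

Answer: x ∈ {7}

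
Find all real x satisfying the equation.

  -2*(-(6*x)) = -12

Step 1. [-2*(-(6*x)) = -12] LHS = -2·(…); ÷-2 both sides. So div: -(6*x) = 6.
Step 2. [-(6*x) = 6] leading − — multiply by −1, so neg: 6*x = -6.
Step 3. [6*x = -6] 6 out front; divide by 6, so div: x = -1.

Answer: x ∈ {-1}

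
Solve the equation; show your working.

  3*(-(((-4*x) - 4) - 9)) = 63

Step 1. [3*(-(((-4*x) - 4) - 9)) = 63] 3·(inner) — divide through by 3. So div: -(((-4*x) - 4) - 9) = 21.
Step 2. [-(((-4*x) - 4) - 9) = 21] flip signs both sides. So neg: ((-4*x) - 4) - 9 = -21.
Step 3. [((-4*x) - 4) - 9 = -21] peel the -9: add 9 from each side, so sub: (-4*x) - 4 = -12.
Step 4. [(-4*x) - 4 = -12] -4 | LHS and -4 | -12: pull -4 out. So factor: x + 1 = 3.
Step 5. [x + 1 = 3] peel the +1: subtract 1 from each side ⇒ sub: x = 2.

Answer: x ∈ {2}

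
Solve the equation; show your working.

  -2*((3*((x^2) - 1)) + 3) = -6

Step 1. [-2*((3*((x^2) - 1)) + 3) = -6] -2·(inner) — divide through by -2, so div: (3*((x^2) - 1)) + 3 = 3.
Step 2. [(3*((x^2) - 1)) + 3 = 3] common factor 3 (LHS and 3) — divide through, so factor: ((x^2) - 1) + 1 = 1.
Step 3. [((x^2) - 1) + 1 = 1] the outer +1 inverts by subtracting 1, so sub: (x^2) - 1 = 0.
Step 4. [(x^2) - 1 = 0] 1 comes off first (add 1) ⇒ sub: x^2 = 1.
Step 5. [x^2 = 1] √ both sides: 1 ≥ 0 gives two branches, so sqrt: x = 1 or -1.

Answer: x ∈ {-1, 1}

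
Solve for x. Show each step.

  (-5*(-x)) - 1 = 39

Step 1. [(-5*(-x)) - 1 = 39] -1 is outermost — add 1 both sides. So sub: -5*(-x) = 40.
Step 2. [-5*(-x) = 40] LHS = -5·(…); ÷-5 both sides ⇒ div: -x = -8.
Step 3. [-x = -8] LHS negated; negate both sides, so neg: x = 8.

Answer: x ∈ {8}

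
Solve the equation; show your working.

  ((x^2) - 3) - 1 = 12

Step 1. [((x^2) - 3) - 1 = 12] add 1: x sits inside (… - 1), so sub: (x^2) - 3 = 13.
Step 2. [(x^2) - 3 = 13] peel the -3: add 3 from each side ⇒ sub: x^2 = 16.
Step 3. [x^2 = 16] √ both sides: 16 ≥ 0 gives two branches. So sqrt: x = 4 or -4.

Answer: x ∈ {-4, 4}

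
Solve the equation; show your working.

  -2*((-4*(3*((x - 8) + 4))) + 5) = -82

Step 1. [-2*((-4*(3*((x - 8) + 4))) + 5) = -82] -2·(inner) — divide through by -2 ⇒ div: (-4*(3*((x - 8) + 4))) + 5 = 41.
Step 2. [(-4*(3*((x - 8) + 4))) + 5 = 41] 5 comes off first (subtract 5), so sub: -4*(3*((x - 8) + 4)) = 36.
Step 3. [-4*(3*((x - 8) + 4)) = 36] divide by the outer -4, so div: 3*((x - 8) + 4) = -9.
Step 4. [3*((x - 8) + 4) = -9] 3 out front; divide by 3. So div: (x - 8) + 4 = -3.
Step 5. [(x - 8) + 4 = -3] peel the +4: subtract 4 from each side ⇒ sub: x - 8 = -7.
Step 6. [x - 8 = -7] peel the -8: add 8 from each side, so sub: x = 1.

Answer: x ∈ {1}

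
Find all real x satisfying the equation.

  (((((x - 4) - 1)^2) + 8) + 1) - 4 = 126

Step 1. [(((((x - 4) - 1)^2) + 8) + 1) - 4 = 126] the outer -4 inverts by adding 4. So sub: ((((x - 4) - 1)^2) + 8) + 1 = 130.
Step 2. [((((x - 4) - 1)^2) + 8) + 1 = 130] subtract 1: x sits inside (… + 1), so sub: (((x - 4) - 1)^2) + 8 = 129.
Step 3. [(((x - 4) - 1)^2) + 8 = 129] the outer +8 inverts by subtracting 8, so sub: ((x - 4) - 1)^2 = 121.
Step 4. [((x - 4) - 1)^2 = 121] 121 ≥ 0, LHS is (·)² — take ±√. So sqrt: (x - 4) - 1 = 11 or -11.
Step 5. [(x - 4) - 1 = 11 or -11] 1 comes off first (add 1) ⇒ sub: x - 4 = 12 or -10.
Step 6. [x - 4 = 12 or -10] peel the -4: add 4 from each side, so sub: x = 16 or -6.

Answer: x ∈ {-6, 16}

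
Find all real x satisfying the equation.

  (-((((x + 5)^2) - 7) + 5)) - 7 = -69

Step 1. [(-((((x + 5)^2) - 7) + 5)) - 7 = -69] 7 comes off first (add 7). So sub: -((((x + 5)^2) - 7) + 5) = -62.
Step 2. [-((((x + 5)^2) - 7) + 5) = -62] LHS negated; negate both sides. So neg: (((x + 5)^2) - 7) + 5 = 62.
Step 3. [(((x + 5)^2) - 7) + 5 = 62] +5 is outermost — subtract 5 both sides ⇒ sub: ((x + 5)^2) - 7 = 57.
Step 4. [((x + 5)^2) - 7 = 57] peel the -7: add 7 from each side. So sub: (x + 5)^2 = 64.
Step 5. [(x + 5)^2 = 64] LHS squared, RHS 64 ≥ 0: apply √ (±), so sqrt: x + 5 = 8 or -8.
Step 6. [x + 5 = 8 or -8] subtract 5: x sits inside (… + 5). So sub: x = 3 or -13.

Answer: x ∈ {-13, 3}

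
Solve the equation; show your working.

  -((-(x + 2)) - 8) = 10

Step 1. [-((-(x + 2)) - 8) = 10] LHS negated; negate both sides, so neg: (-(x + 2)) - 8 = -10.
Step 2. [(-(x + 2)) - 8 = -10] 8 comes off first (add 8), so sub: -(x + 2) = -2.
Step 3. [-(x + 2) = -2] LHS negated; negate both sides. So neg: x + 2 = 2.
Step 4. [x + 2 = 2] +2 is outermost — subtract 2 both sides, so sub: x = 0.

Answer: x ∈ {0}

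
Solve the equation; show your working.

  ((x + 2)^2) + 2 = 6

Step 1. [((x + 2)^2) + 2 = 6] +2 is outermost — subtract 2 both sides ⇒ sub: (x + 2)^2 = 4.
Step 2. [(x + 2)^2 = 4] √ both sides: 4 ≥ 0 gives two branches, so sqrt: x + 2 = 2 or -2.
Step 3. [x + 2 = 2 or -2] 2 comes off first (subtract 2). So sub: x = 0 or -4.

Answer: x ∈ {-4, 0}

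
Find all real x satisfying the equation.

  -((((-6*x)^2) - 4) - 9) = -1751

Step 1. [-((((-6*x)^2) - 4) - 9) = -1751] leading − — multiply by −1, so neg: (((-6*x)^2) - 4) - 9 = 1751.
Step 2. [(((-6*x)^2) - 4) - 9 = 1751] the outer -9 inverts by adding 9. So sub: ((-6*x)^2) - 4 = 1760.
Step 3. [((-6*x)^2) - 4 = 1760] 4 comes off first (add 4), so sub: (-6*x)^2 = 1764.
Step 4. [(-6*x)^2 = 1764] 1764 ≥ 0, LHS is (·)² — take ±√ ⇒ sqrt: -6*x = 42 or -42.
Step 5. [-6*x = 42 or -42] leading coefficient -6: divide by -6, so div: x = -7 or 7.

Answer: x ∈ {-7, 7}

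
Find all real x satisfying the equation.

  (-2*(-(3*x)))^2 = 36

Step 1. [(-2*(-(3*x)))^2 = 36] 36 ≥ 0, LHS is (·)² — take ±√, so sqrt: -2*(-(3*x)) = 6 or -6.
Step 2. [-2*(-(3*x)) = 6 or -6] -2 out front; divide by -2 ⇒ div: -(3*x) = -3 or 3.
Step 3. [-(3*x) = -3 or 3] leading − — multiply by −1. So neg: 3*x = 3 or -3.
Step 4. [3*x = 3 or -3] 3 out front; divide by 3, so div: x = 1 or -1.

Answer: x ∈ {-1, 1}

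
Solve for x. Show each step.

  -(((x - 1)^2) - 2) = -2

Step 1. [-(((x - 1)^2) - 2) = -2] LHS negated; negate both sides. So neg: ((x - 1)^2) - 2 = 2.
Step 2. [((x - 1)^2) - 2 = 2] 2 comes off first (add 2) ⇒ sub: (x - 1)^2 = 4.
Step 3. [(x - 1)^2 = 4] 4 ≥ 0, LHS is (·)² — take ±√ ⇒ sqrt: x - 1 = 2 or -2.
Step 4. [x - 1 = 2 or -2] -1 is outermost — add 1 both sides. So sub: x = 3 or -1.

Answer: x ∈ {-1, 3}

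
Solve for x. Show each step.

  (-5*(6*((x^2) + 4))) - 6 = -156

Step 1. [(-5*(6*((x^2) + 4))) - 6 = -156] peel the -6: add 6 from each side, so sub: -5*(6*((x^2) + 4)) = -150.
Step 2. [-5*(6*((x^2) + 4)) = -150] -5 out front; divide by -5, so div: 6*((x^2) + 4) = 30.
Step 3. [6*((x^2) + 4) = 30] divide by the outer 6 ⇒ div: (x^2) + 4 = 5.
Step 4. [(x^2) + 4 = 5] the outer +4 inverts by subtracting 4. So sub: x^2 = 1.
Step 5. [x^2 = 1] √ both sides: 1 ≥ 0 gives two branches. So sqrt: x = 1 or -1.

Answer: x ∈ {-1, 1}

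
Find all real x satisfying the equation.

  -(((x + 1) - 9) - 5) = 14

Step 1. [-(((x + 1) - 9) - 5) = 14] flip signs both sides. So neg: ((x + 1) - 9) - 5 = -14.
Step 2. [((x + 1) - 9) - 5 = -14] 5 comes off first (add 5), so sub: (x + 1) - 9 = -9.
Step 3. [(x + 1) - 9 = -9] add 9: x sits inside (… - 9). So sub: x + 1 = 0.
Step 4. [x + 1 = 0] peel the +1: subtract 1 from each side. So sub: x = -1.

Answer: x ∈ {-1}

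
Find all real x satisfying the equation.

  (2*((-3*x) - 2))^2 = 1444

Step 1. [(2*((-3*x) - 2))^2 = 1444] LHS squared, RHS 1444 ≥ 0: apply √ (±). So sqrt: 2*((-3*x) - 2) = 38 or -38.
Step 2. [2*((-3*x) - 2) = 38 or -38] LHS = 2·(…); ÷2 both sides ⇒ div: (-3*x) - 2 = 19 or -19.
Step 3. [(-3*x) - 2 = 19 or -19] the outer -2 inverts by adding 2, so sub: -3*x = 21 or -17.
Step 4. [-3*x = 21 or -17] -3 out front; divide by -3 ⇒ div: x = -7 or 17/3.

Answer: x ∈ {-7, 17/3}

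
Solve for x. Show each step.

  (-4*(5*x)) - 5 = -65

Step 1. [(-4*(5*x)) - 5 = -65] -5 is outermost — add 5 both sides, so sub: -4*(5*x) = -60.
Step 2. [-4*(5*x) = -60] -4·(inner) — divide through by -4 ⇒ div: 5*x = 15.
Step 3. [5*x = 15] 5 out front; divide by 5 ⇒ div: x = 3.

Answer: x ∈ {3}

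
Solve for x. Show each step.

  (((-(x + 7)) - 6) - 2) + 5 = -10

Step 1. [(((-(x + 7)) - 6) - 2) + 5 = -10] the outer +5 inverts by subtracting 5 ⇒ sub: ((-(x + 7)) - 6) - 2 = -15.
Step 2. [((-(x + 7)) - 6) - 2 = -15] -2 is outermost — add 2 both sides. So sub: (-(x + 7)) - 6 = -13.
Step 3. [(-(x + 7)) - 6 = -13] -6 is outermost — add 6 both sides. So sub: -(x + 7) = -7.
Step 4. [-(x + 7) = -7] LHS negated; negate both sides ⇒ neg: x + 7 = 7.
Step 5. [x + 7 = 7] the outer +7 inverts by subtracting 7 ⇒ sub: x = 0.

Answer: x ∈ {0}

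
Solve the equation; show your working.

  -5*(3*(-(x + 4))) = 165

Step 1. [-5*(3*(-(x + 4))) = 165] leading coefficient -5: divide by -5, so div: 3*(-(x + 4)) = -33.
Step 2. [3*(-(x + 4)) = -33] leading coefficient 3: divide by 3 ⇒ div: -(x + 4) = -11.
Step 3. [-(x + 4) = -11] leading − — multiply by −1 ⇒ neg: x + 4 = 11.
Step 4. [x + 4 = 11] the outer +4 inverts by subtracting 4. So sub: x = 7.

Answer: x ∈ {7}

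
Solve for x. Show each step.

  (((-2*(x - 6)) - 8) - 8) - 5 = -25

Step 1. [(((-2*(x - 6)) - 8) - 8) - 5 = -25] add 5: x sits inside (… - 5) ⇒ sub: ((-2*(x - 6)) - 8) - 8 = -20.
Step 2. [((-2*(x - 6)) - 8) - 8 = -20] -8 is outermost — add 8 both sides ⇒ sub: (-2*(x - 6)) - 8 = -12.
Step 3. [(-2*(x - 6)) - 8 = -12] the outer -8 inverts by adding 8, so sub: -2*(x - 6) = -4.
Step 4. [-2*(x - 6) = -4] leading coefficient -2: divide by -2 ⇒ div: x - 6 = 2.
Step 5. [x - 6 = 2] -6 is outermost — add 6 both sides, so sub: x = 8.

Answer: x ∈ {8}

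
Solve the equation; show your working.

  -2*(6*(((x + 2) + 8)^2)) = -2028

Step 1. [-2*(6*(((x + 2) + 8)^2)) = -2028] divide by the outer -2, so div: 6*(((x + 2) + 8)^2) = 1014.
Step 2. [6*(((x + 2) + 8)^2) = 1014] leading coefficient 6: divide by 6. So div: ((x + 2) + 8)^2 = 169.
Step 3. [((x + 2) + 8)^2 = 169] LHS squared, RHS 169 ≥ 0: apply √ (±). So sqrt: (x + 2) + 8 = 13 or -13.
Step 4. [(x + 2) + 8 = 13 or -13] subtract 8: x sits inside (… + 8), so sub: x + 2 = 5 or -21.
Step 5. [x + 2 = 5 or -21] subtract 2: x sits inside (… + 2), so sub: x = 3 or -23.

Answer: x ∈ {-23, 3}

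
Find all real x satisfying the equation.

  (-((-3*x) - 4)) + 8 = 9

Step 1. [(-((-3*x) - 4)) + 8 = 9] +8 is outermost — subtract 8 both sides, so sub: -((-3*x) - 4) = 1.
Step 2. [-((-3*x) - 4) = 1] leading − — multiply by −1. So neg: (-3*x) - 4 = -1.
Step 3. [(-3*x) - 4 = -1] peel the -4: add 4 from each side ⇒ sub: -3*x = 3.
Step 4. [-3*x = 3] -3 out front; divide by -3 ⇒ div: x = -1.

Answer: x ∈ {-1}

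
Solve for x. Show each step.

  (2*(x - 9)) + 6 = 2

Step 1. [(2*(x - 9)) + 6 = 2] subtract 6: x sits inside (… + 6), so sub: 2*(x - 9) = -4.
Step 2. [2*(x - 9) = -4] divide by the outer 2. So div: x - 9 = -2.
Step 3. [x - 9 = -2] -9 is outermost — add 9 both sides ⇒ sub: x = 7.

Answer: x ∈ {7}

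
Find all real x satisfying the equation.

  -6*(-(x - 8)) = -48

Step 1. [-6*(-(x - 8)) = -48] -6·(inner) — divide through by -6. So div: -(x - 8) = 8.
Step 2. [-(x - 8) = 8] flip signs both sides, so neg: x - 8 = -8.
Step 3. [x - 8 = -8] peel the -8: add 8 from each side ⇒ sub: x = 0.

Answer: x ∈ {0}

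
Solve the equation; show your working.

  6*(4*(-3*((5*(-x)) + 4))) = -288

Step 1. [6*(4*(-3*((5*(-x)) + 4))) = -288] leading coefficient 6: divide by 6, so div: 4*(-3*((5*(-x)) + 4)) = -48.
Step 2. [4*(-3*((5*(-x)) + 4)) = -48] divide by the outer 4. So div: -3*((5*(-x)) + 4) = -12.
Step 3. [-3*((5*(-x)) + 4) = -12] -3·(inner) — divide through by -3 ⇒ div: (5*(-x)) + 4 = 4.
Step 4. [(5*(-x)) + 4 = 4] 4 comes off first (subtract 4), so sub: 5*(-x) = 0.
Step 5. [5*(-x) = 0] 5·(inner) — divide through by 5 ⇒ div: -x = 0.
Step 6. [-x = 0] leading − — multiply by −1. So neg: x = 0.

Answer: x ∈ {0}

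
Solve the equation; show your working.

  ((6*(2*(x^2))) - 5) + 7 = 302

Step 1. [((6*(2*(x^2))) - 5) + 7 = 302] subtract 7: x sits inside (… + 7) ⇒ sub: (6*(2*(x^2))) - 5 = 295.
Step 2. [(6*(2*(x^2))) - 5 = 295] the outer -5 inverts by adding 5. So sub: 6*(2*(x^2)) = 300.
Step 3. [6*(2*(x^2)) = 300] 6 out front; divide by 6. So div: 2*(x^2) = 50.
Step 4. [2*(x^2) = 50] 2·(inner) — divide through by 2. So div: x^2 = 25.
Step 5. [x^2 = 25] √ both sides: 25 ≥ 0 gives two branches. So sqrt: x = 5 or -5.

Answer: x ∈ {-5, 5}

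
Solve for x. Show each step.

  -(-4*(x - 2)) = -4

Step 1. [-(-4*(x - 2)) = -4] flip signs both sides. So neg: -4*(x - 2) = 4.
Step 2. [-4*(x - 2) = 4] -4·(inner) — divide through by -4, so div: x - 2 = -1.
Step 3. [x - 2 = -1] the outer -2 inverts by adding 2, so sub: x = 1.

Answer: x ∈ {1}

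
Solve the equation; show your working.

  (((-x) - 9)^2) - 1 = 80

Step 1. [(((-x) - 9)^2) - 1 = 80] 1 comes off first (add 1), so sub: ((-x) - 9)^2 = 81.
Step 2. [((-x) - 9)^2 = 81] √ both sides: 81 ≥ 0 gives two branches ⇒ sqrt: (-x) - 9 = 9 or -9.
Step 3. [(-x) - 9 = 9 or -9] peel the -9: add 9 from each side ⇒ sub: -x = 18 or 0.
Step 4. [-x = 18 or 0] leading − — multiply by −1. So neg: x = -18 or 0.

Answer: x ∈ {-18, 0}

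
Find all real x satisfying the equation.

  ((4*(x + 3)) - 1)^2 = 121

Step 1. [((4*(x + 3)) - 1)^2 = 121] √ both sides: 121 ≥ 0 gives two branches, so sqrt: (4*(x + 3)) - 1 = 11 or -11.
Step 2. [(4*(x + 3)) - 1 = 11 or -11] the outer -1 inverts by adding 1, so sub: 4*(x + 3) = 12 or -10.
Step 3. [4*(x + 3) = 12 or -10] LHS = 4·(…); ÷4 both sides ⇒ div: x + 3 = 3 or -5/2.
Step 4. [x + 3 = 3 or -5/2] peel the +3: subtract 3 from each side ⇒ sub: x = 0 or -11/2.

Answer: x ∈ {-11/2, 0}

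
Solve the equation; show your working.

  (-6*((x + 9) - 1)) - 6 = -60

Step 1. [(-6*((x + 9) - 1)) - 6 = -60] -6 | LHS and -6 | -60: pull -6 out. So factor: ((x + 9) - 1) + 1 = 10.
Step 2. [((x + 9) - 1) + 1 = 10] +1 is outermost — subtract 1 both sides. So sub: (x + 9) - 1 = 9.
Step 3. [(x + 9) - 1 = 9] -1 is outermost — add 1 both sides, so sub: x + 9 = 10.
Step 4. [x + 9 = 10] the outer +9 inverts by subtracting 9 ⇒ sub: x = 1.

Answer: x ∈ {1}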